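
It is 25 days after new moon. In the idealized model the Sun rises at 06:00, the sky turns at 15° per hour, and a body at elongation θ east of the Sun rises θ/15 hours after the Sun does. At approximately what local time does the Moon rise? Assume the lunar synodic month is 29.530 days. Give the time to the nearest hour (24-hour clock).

02:00

Elongation θ = 360° × 25/29.530 ≈ 304.8°.
Delay after the Sun = 304.8° / (15°/h) ≈ 20.32 h.
06:00 + 20.32 h ≈ 02:19 → 02:00 to the nearest hour.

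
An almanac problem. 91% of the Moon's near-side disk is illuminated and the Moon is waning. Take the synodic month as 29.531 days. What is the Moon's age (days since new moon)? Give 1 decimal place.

cos θ = 1 − 2f = -0.820, giving a principal value of 145.1°.
Waning ⇒ past full, so θ = 360° − 145.1° = 214.9°.
That fraction of the synodic month is 214.9/360 × 29.531 d ≈ 17.63 d.

17.6 days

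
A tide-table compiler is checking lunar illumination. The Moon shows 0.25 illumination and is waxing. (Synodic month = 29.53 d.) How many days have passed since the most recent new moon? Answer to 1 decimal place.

From f = (1 − cos θ)/2: cos θ = 1 − 2×0.25 = 0.500; arccos → 60.0°.
Waxing ⇒ before full, so θ = 60.0°.
Age = 29.53 × 60.0°/360° ≈ 4.92 days.

4.9 days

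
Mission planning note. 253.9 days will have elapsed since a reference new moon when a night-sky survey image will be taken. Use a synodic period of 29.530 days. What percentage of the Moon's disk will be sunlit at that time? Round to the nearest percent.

91%

Reduce mod P: 253.9 − 8×29.530 = 17.66 d into the current lunation.
Phase angle: θ = 360°·(17.66 d)/(29.530 d) = 215.3°.
cos 215.3° = (-0.816), so f = (1 − (-0.816))/2 = 0.908, so 91%.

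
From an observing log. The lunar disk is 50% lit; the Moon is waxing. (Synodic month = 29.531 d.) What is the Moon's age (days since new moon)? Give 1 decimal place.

7.4 days

Invert f = (1 − cos θ)/2 to get cos θ = 1 − 2(0.50) = 0.000, hence θ₀ = arccos 0.000 = 90.0°.
Waxing ⇒ before full, so θ = 90.0°.
That fraction of the synodic month is 90.0/360 × 29.531 d ≈ 7.38 d.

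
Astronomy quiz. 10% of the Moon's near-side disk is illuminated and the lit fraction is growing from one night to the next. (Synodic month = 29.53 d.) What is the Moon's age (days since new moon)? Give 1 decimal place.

3.0 days

cos θ = 1 − 2f = 0.800, giving a principal value of 36.9°.
The Moon is waxing (0°–180°), so θ = 36.9° directly.
At 360°/29.53 d per day, 36.9° corresponds to 3.02 days.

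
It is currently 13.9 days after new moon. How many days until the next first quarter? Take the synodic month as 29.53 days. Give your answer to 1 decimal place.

First quarter occurs at elongation 90°, i.e. at age 29.53 × 90/360 = 7.383 d.
This lunation's first quarter (7.383 d) has passed, so add one period: 36.913 − 13.9 = 23.013 days.

23.0 days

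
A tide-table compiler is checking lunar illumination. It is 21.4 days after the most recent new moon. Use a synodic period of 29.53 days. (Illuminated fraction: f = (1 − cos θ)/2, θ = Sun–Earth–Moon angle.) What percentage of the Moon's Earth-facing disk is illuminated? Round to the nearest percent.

Phase angle: θ = 360°·(21.4 d)/(29.53 d) = 260.9°.
cos 260.9° = (-0.158), so f = (1 − (-0.158))/2 = 0.579, so 58%.

58%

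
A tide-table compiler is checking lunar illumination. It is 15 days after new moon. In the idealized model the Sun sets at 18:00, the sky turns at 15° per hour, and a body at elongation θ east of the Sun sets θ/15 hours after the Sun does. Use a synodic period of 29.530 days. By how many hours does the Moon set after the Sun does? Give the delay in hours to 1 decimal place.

12.2 h

The Moon has covered 15/29.530 of its cycle, so θ ≈ 360° × 15/29.530 = 182.9°.
At 15° of sky rotation per hour, 182.9° corresponds to a 12.19 h lag.
So the Moon sets 12.19 h after the Sun.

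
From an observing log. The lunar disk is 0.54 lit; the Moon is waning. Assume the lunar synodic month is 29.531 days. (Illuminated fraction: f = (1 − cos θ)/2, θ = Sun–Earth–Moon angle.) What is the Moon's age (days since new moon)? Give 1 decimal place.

From f = (1 − cos θ)/2: cos θ = 1 − 2×0.54 = -0.080; arccos → 94.6°.
Waning ⇒ past full, so θ = 360° − 94.6° = 265.4°.
That fraction of the synodic month is 265.4/360 × 29.531 d ≈ 21.77 d.

21.8 days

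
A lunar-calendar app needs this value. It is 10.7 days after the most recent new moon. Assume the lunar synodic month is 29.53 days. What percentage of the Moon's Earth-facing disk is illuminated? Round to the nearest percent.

82%

Phase angle: θ = 360°·(10.7 d)/(29.53 d) = 130.4°.
Illuminated fraction = (1 − cos 130.4°)/2 = (1 − (-0.649))/2 ≈ 0.824, so 82%.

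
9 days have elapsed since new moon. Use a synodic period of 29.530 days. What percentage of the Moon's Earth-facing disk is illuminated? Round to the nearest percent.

67%

Phase angle: θ = 360°·(9 d)/(29.530 d) = 109.7°.
Illuminated fraction = (1 − cos 109.7°)/2 = (1 − (-0.337))/2 ≈ 0.669, so 67%.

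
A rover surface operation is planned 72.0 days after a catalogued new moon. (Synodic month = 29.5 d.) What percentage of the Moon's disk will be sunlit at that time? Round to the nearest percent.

Reduce mod P: 72.0 − 2×29.5 = 13.00 d into the current lunation.
Phase angle: θ = 360°·(13.00 d)/(29.5 d) = 158.6°.
cos 158.6° = (-0.931), so f = (1 − (-0.931))/2 = 0.966, so 97%.

97%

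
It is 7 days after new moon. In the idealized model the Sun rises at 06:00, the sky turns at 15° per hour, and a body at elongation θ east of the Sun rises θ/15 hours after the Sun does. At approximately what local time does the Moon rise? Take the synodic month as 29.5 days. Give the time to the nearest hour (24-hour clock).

Phase angle: θ = 360°·(7 d)/(29.5 d) = 85.4°.
At 15° of sky rotation per hour, 85.4° corresponds to a 5.69 h lag.
06:00 + 5.69 h ≈ 11:42 → 12:00 to the nearest hour.

12:00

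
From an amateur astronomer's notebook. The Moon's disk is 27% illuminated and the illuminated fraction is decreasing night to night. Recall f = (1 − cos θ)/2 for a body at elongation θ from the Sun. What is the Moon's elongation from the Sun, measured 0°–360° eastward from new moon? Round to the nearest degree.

cos θ = 1 − 2f = 0.460, giving a principal value of 62.6°.
Since the Moon is past full (waning), take the reflex angle: θ = 360° − 62.6° = 297.4°.

297°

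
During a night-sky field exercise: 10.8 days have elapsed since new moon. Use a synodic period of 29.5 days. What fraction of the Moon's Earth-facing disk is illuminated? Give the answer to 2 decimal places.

Phase angle: θ = 360°·(10.8 d)/(29.5 d) = 131.8°.
Illuminated fraction = (1 − cos 131.8°)/2 = (1 − (-0.666))/2 ≈ 0.833.

0.83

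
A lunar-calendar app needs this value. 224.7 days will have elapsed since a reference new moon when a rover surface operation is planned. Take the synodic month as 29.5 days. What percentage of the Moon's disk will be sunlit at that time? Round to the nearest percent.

Reduce mod P: 224.7 − 7×29.5 = 18.20 d into the current lunation.
The Moon has covered 18.20/29.5 of its cycle, so θ ≈ 360° × 18.20/29.5 = 222.1°.
cos 222.1° = (-0.742), so f = (1 − (-0.742))/2 = 0.871, so 87%.

87%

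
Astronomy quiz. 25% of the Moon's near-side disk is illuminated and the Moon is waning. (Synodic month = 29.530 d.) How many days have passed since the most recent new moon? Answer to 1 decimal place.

24.6 days

From f = (1 − cos θ)/2: cos θ = 1 − 2×0.25 = 0.500; arccos → 60.0°.
Waning ⇒ past full, so θ = 360° − 60.0° = 300.0°.
Age = 29.530 × 300.0°/360° ≈ 24.61 days.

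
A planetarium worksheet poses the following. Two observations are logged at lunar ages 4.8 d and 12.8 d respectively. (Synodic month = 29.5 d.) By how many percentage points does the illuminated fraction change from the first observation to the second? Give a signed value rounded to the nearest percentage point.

+72 pp

θ₁ = 360° × 4.8/29.5 = 58.6°, f₁ = (1 − cos θ₁)/2 = 0.239.
θ₂ = 360° × 12.8/29.5 = 156.2°, f₂ = (1 − cos θ₂)/2 = 0.957.
Change = f₂ − f₁ = +0.718 → +72 percentage points.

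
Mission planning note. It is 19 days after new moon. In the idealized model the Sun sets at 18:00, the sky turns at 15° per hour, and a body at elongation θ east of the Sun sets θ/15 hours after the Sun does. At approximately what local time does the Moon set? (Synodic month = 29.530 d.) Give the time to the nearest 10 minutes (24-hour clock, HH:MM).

Phase angle: θ = 360°·(19 d)/(29.530 d) = 231.6°.
Delay after the Sun = 231.6° / (15°/h) ≈ 15.44 h.
18:00 + 15.442 h ≈ 09:27 → 09:30 to the nearest ten minutes.

09:30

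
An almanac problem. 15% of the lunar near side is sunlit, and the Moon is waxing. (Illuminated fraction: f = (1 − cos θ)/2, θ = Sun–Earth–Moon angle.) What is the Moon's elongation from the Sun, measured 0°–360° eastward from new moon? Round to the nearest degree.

cos θ = 1 − 2f = 0.700, giving a principal value of 45.6°.
The Moon is waxing (0°–180°), so θ = 45.6° directly.

46°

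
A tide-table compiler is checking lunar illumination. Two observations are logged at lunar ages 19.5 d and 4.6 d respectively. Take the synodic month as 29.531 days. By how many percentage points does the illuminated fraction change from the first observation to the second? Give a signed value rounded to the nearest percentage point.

First observation: θ = 360°·19.5/29.531 = 237.7°, so f = 0.767.
Second observation: θ = 56.1°, f = 0.221.
Δf = 0.221 − 0.767 = -0.546, i.e. -55 pp.

-55 percentage points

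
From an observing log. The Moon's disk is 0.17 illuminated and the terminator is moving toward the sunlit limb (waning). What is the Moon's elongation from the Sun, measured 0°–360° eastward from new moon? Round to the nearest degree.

311°

From f = (1 − cos θ)/2: cos θ = 1 − 2×0.17 = 0.660; arccos → 48.7°.
A waning Moon lies in 180°–360°, so θ = 360° − 48.7° = 311.3°.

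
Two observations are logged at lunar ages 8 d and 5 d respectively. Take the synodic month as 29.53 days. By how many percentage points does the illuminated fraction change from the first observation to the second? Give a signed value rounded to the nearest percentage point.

-31 pp

First observation: θ = 360°·8/29.53 = 97.5°, so f = 0.566.
Second observation: θ = 61.0°, f = 0.257.
Δf = 0.257 − 0.566 = -0.308, i.e. -31 pp.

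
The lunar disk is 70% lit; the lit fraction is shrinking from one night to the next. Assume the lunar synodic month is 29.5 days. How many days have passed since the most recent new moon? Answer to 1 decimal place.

20.2 days

cos θ = 1 − 2f = -0.400, giving a principal value of 113.6°.
A waning Moon lies in 180°–360°, so θ = 360° − 113.6° = 246.4°.
At 360°/29.5 d per day, 246.4° corresponds to 20.19 days.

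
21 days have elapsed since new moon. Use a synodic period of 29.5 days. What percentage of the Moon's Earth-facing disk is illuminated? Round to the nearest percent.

Elongation θ = 360° × 21/29.5 ≈ 256.3°.
cos 256.3° = (-0.237), so f = (1 − (-0.237))/2 = 0.619, so 62%.

62%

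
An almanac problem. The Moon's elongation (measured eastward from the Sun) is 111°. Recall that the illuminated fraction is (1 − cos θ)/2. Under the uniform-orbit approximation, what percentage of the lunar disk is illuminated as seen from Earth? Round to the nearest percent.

68%

Half-versine of 111°: (1 − (-0.358))/2 = 0.679, i.e. 68%.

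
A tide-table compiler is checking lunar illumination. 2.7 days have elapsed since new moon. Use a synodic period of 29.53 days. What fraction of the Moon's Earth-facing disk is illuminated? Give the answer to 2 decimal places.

0.08

Phase angle: θ = 360°·(2.7 d)/(29.53 d) = 32.9°.
cos 32.9° = 0.839, so f = (1 − 0.839)/2 = 0.080.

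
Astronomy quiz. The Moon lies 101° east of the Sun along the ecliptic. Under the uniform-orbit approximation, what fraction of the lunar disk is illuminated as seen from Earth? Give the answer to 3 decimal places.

0.595

f = (1 − cos 101°)/2 = (1 − (-0.191))/2 ≈ 0.595.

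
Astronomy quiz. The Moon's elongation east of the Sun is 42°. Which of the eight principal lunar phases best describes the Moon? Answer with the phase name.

The waxing crescent sector spans roughly 22°–68°; 42° falls inside it.

waxing crescent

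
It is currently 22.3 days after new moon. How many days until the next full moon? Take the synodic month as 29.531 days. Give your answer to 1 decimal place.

Full moon is 0.5 of the way through the cycle: age 0.5 × 29.531 = 14.765 d.
This lunation's full moon (14.765 d) has passed, so add one period: 44.296 − 22.3 = 21.996 days.

22.0 days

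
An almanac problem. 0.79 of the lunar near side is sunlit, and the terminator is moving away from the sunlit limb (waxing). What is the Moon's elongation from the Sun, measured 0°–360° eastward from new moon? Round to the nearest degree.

125°

Invert f = (1 − cos θ)/2 to get cos θ = 1 − 2(0.79) = -0.580, hence θ₀ = arccos -0.580 = 125.5°.
Waxing ⇒ before full, so θ = 125.5°.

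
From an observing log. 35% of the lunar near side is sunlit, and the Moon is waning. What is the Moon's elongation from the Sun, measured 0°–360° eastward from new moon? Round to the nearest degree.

287°

cos θ = 1 − 2f = 0.300, giving a principal value of 72.5°.
A waning Moon lies in 180°–360°, so θ = 360° − 72.5° = 287.5°.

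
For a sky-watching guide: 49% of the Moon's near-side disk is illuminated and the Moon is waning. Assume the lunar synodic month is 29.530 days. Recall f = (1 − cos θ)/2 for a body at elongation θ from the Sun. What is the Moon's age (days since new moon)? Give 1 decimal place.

22.2 days

Invert f = (1 − cos θ)/2 to get cos θ = 1 − 2(0.49) = 0.020, hence θ₀ = arccos 0.020 = 88.9°.
Waning ⇒ past full, so θ = 360° − 88.9° = 271.1°.
Age = 29.530 × 271.1°/360° ≈ 22.24 days.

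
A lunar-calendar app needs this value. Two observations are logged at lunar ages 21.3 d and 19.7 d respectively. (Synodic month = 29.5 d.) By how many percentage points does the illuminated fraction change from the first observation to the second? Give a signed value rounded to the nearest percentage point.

θ₁ = 360° × 21.3/29.5 = 259.9°, f₁ = (1 − cos θ₁)/2 = 0.587.
θ₂ = 360° × 19.7/29.5 = 240.4°, f₂ = (1 − cos θ₂)/2 = 0.747.
Change = f₂ − f₁ = +0.160 → +16 percentage points.

+16 pp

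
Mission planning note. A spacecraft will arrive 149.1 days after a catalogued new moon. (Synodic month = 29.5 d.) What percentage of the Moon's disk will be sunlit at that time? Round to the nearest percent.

149.1 d spans 5 complete synodic months (5 × 29.5 = 147.50 d) plus 1.60 d.
Elongation θ = 360° × 1.60/29.5 ≈ 19.5°.
Illuminated fraction = (1 − cos 19.5°)/2 = (1 − 0.942)/2 ≈ 0.029, so 3%.

3%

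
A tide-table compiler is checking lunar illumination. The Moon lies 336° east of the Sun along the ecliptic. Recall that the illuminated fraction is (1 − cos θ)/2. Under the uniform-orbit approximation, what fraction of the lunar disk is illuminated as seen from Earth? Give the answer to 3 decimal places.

0.043

Half-versine of 336°: (1 − 0.914)/2 = 0.043.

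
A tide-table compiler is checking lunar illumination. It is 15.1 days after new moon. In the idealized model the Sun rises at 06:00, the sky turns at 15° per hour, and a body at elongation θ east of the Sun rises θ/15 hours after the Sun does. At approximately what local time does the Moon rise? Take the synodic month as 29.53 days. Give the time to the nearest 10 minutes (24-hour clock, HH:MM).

18:20

The Moon has covered 15.1/29.53 of its cycle, so θ ≈ 360° × 15.1/29.53 = 184.1°.
Delay after the Sun = 184.1° / (15°/h) ≈ 12.27 h.
06:00 + 12.272 h ≈ 18:16 → 18:20 to the nearest ten minutes.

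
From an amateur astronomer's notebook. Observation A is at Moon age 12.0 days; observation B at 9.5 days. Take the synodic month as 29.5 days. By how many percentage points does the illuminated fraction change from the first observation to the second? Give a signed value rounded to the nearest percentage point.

θ₁ = 360° × 12.0/29.5 = 146.4°, f₁ = (1 − cos θ₁)/2 = 0.917.
θ₂ = 360° × 9.5/29.5 = 115.9°, f₂ = (1 − cos θ₂)/2 = 0.719.
Change = f₂ − f₁ = -0.198 → -20 percentage points.

-20 pp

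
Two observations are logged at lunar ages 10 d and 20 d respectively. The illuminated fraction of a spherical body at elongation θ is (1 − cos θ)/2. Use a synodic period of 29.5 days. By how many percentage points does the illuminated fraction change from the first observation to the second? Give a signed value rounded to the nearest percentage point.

-5 percentage points

θ₁ = 360° × 10/29.5 = 122.0°, f₁ = (1 − cos θ₁)/2 = 0.765.
θ₂ = 360° × 20/29.5 = 244.1°, f₂ = (1 − cos θ₂)/2 = 0.719.
Change = f₂ − f₁ = -0.047 → -5 percentage points.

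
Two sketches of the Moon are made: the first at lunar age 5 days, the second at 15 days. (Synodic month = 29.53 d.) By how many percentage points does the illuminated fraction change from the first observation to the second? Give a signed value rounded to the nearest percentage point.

θ₁ = 360° × 5/29.53 = 61.0°, f₁ = (1 − cos θ₁)/2 = 0.257.
θ₂ = 360° × 15/29.53 = 182.9°, f₂ = (1 − cos θ₂)/2 = 0.999.
Change = f₂ − f₁ = +0.742 → +74 percentage points.

+74 pp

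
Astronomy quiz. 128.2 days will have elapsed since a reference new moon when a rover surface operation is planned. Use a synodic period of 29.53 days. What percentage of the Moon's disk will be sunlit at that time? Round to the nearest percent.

77%

Reduce mod P: 128.2 − 4×29.53 = 10.08 d into the current lunation.
The Moon has covered 10.08/29.53 of its cycle, so θ ≈ 360° × 10.08/29.53 = 122.9°.
With cos θ = (-0.543), the lit fraction is (1 − (-0.543))/2 ≈ 0.771, so 77%.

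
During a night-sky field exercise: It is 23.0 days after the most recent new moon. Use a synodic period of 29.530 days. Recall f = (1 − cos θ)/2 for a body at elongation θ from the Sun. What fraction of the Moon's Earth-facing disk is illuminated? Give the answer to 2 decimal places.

Phase angle: θ = 360°·(23.0 d)/(29.530 d) = 280.4°.
Illuminated fraction = (1 − cos 280.4°)/2 = (1 − 0.180)/2 ≈ 0.410.

0.41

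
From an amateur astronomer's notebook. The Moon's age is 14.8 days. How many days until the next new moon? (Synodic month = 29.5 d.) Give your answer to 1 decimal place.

The next new moon completes the synodic month: 29.5 − 14.8 = 14.700 days.

14.7 days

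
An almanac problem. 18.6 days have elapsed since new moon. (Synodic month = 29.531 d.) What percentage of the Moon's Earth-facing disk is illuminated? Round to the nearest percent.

84%

Elongation θ = 360° × 18.6/29.531 ≈ 226.7°.
cos 226.7° = (-0.685), so f = (1 − (-0.685))/2 = 0.843, so 84%.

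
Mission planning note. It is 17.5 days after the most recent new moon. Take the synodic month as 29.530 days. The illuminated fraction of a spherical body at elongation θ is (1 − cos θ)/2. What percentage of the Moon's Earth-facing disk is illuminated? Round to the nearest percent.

Phase angle: θ = 360°·(17.5 d)/(29.530 d) = 213.3°.
With cos θ = (-0.835), the lit fraction is (1 − (-0.835))/2 ≈ 0.918, so 92%.

92%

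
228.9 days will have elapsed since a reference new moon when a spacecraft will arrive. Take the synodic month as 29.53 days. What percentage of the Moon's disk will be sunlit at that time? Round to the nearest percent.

Reduce mod P: 228.9 − 7×29.53 = 22.19 d into the current lunation.
Elongation θ = 360° × 22.19/29.53 ≈ 270.5°.
cos 270.5° = 0.009, so f = (1 − 0.009)/2 = 0.495, so 50%.

50%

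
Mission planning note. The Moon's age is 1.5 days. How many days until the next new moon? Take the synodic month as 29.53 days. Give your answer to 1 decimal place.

The next new moon completes the synodic month: 29.53 − 1.5 = 28.030 days.

28.0 days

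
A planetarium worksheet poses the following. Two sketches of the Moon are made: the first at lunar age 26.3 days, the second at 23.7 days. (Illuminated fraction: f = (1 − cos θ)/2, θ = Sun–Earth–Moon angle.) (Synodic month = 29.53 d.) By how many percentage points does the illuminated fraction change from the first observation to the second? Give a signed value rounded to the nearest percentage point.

+22 pp

First observation: θ = 360°·26.3/29.53 = 320.6°, so f = 0.114.
Second observation: θ = 288.9°, f = 0.338.
Δf = 0.338 − 0.114 = +0.224, i.e. +22 pp.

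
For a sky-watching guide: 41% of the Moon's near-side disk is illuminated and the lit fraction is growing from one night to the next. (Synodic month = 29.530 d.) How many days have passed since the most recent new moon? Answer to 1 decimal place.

6.5 days

From f = (1 − cos θ)/2: cos θ = 1 − 2×0.41 = 0.180; arccos → 79.6°.
Before full moon the principal value applies: θ = 79.6°.
At 360°/29.530 d per day, 79.6° corresponds to 6.53 days.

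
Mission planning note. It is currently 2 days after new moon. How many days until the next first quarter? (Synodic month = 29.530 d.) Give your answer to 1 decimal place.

First quarter is 0.25 of the way through the cycle: age 0.25 × 29.530 = 7.383 d.
So 5.383 days remain (7.383 − 2).

5.4 days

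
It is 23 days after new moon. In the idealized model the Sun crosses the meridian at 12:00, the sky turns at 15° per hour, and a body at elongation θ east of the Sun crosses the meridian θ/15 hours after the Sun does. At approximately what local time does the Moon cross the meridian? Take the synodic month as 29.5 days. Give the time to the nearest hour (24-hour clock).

Elongation θ = 360° × 23/29.5 ≈ 280.7°.
Delay after the Sun = 280.7° / (15°/h) ≈ 18.71 h.
12:00 + 18.71 h ≈ 06:43 → 07:00 to the nearest hour.

07:00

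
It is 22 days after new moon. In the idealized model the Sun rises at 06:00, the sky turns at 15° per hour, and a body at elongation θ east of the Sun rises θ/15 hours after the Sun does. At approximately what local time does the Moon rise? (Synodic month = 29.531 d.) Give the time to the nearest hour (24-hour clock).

00:00

The Moon has covered 22/29.531 of its cycle, so θ ≈ 360° × 22/29.531 = 268.2°.
The Moon trails the Sun by θ/15 = 268.2/15 ≈ 17.88 hours.
06:00 + 17.88 h ≈ 23:53 → 00:00 to the nearest hour.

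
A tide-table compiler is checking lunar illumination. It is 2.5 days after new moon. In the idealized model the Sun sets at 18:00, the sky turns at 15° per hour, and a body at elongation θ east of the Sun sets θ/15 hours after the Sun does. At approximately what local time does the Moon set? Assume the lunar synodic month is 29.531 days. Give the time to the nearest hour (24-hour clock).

20:00

Elongation θ = 360° × 2.5/29.531 ≈ 30.5°.
At 15° of sky rotation per hour, 30.5° corresponds to a 2.03 h lag.
18:00 + 2.03 h ≈ 20:02 → 20:00 to the nearest hour.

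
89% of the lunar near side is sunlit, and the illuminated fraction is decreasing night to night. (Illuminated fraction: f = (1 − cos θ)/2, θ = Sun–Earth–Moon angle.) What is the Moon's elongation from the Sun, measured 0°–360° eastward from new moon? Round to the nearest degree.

219°

cos θ = 1 − 2f = -0.780, giving a principal value of 141.3°.
Since the Moon is past full (waning), take the reflex angle: θ = 360° − 141.3° = 218.7°.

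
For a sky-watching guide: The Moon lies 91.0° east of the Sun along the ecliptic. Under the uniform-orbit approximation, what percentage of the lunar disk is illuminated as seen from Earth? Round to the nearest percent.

51%

cos 91.0° = (-0.017), so f = (1 − (-0.017))/2 = 0.509, i.e. 51%.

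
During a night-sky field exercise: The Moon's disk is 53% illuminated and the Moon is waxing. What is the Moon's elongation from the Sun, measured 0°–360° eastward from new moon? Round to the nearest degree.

From f = (1 − cos θ)/2: cos θ = 1 − 2×0.53 = -0.060; arccos → 93.4°.
Waxing ⇒ before full, so θ = 93.4°.

93°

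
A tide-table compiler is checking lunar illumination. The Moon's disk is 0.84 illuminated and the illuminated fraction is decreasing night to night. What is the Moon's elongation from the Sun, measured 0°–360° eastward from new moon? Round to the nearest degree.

cos θ = 1 − 2f = -0.680, giving a principal value of 132.8°.
Waning ⇒ past full, so θ = 360° − 132.8° = 227.2°.

227°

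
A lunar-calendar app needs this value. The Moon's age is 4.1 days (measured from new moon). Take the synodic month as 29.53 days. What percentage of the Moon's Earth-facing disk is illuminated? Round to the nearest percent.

Phase angle: θ = 360°·(4.1 d)/(29.53 d) = 50.0°.
With cos θ = 0.643, the lit fraction is (1 − 0.643)/2 ≈ 0.178, so 18%.

18%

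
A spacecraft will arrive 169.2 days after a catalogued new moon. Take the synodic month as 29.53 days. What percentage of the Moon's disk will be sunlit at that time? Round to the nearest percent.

56%

Reduce mod P: 169.2 − 5×29.53 = 21.55 d into the current lunation.
Phase angle: θ = 360°·(21.55 d)/(29.53 d) = 262.7°.
With cos θ = (-0.127), the lit fraction is (1 − (-0.127))/2 ≈ 0.563, so 56%.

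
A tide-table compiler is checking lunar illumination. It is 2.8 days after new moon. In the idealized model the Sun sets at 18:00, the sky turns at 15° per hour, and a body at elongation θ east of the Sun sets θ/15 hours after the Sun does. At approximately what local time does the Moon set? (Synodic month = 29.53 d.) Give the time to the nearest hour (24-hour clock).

Phase angle: θ = 360°·(2.8 d)/(29.53 d) = 34.1°.
At 15° of sky rotation per hour, 34.1° corresponds to a 2.28 h lag.
18:00 + 2.28 h ≈ 20:17 → 20:00 to the nearest hour.

20:00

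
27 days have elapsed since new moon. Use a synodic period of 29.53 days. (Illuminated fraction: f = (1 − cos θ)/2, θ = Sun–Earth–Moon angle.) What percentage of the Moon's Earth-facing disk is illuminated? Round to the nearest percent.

7%

The Moon has covered 27/29.53 of its cycle, so θ ≈ 360° × 27/29.53 = 329.2°.
With cos θ = 0.859, the lit fraction is (1 − 0.859)/2 ≈ 0.071, so 7%.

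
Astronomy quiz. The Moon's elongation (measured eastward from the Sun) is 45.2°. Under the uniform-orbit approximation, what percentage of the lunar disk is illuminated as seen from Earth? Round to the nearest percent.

Half-versine of 45.2°: (1 − 0.705)/2 = 0.148, i.e. 15%.

15%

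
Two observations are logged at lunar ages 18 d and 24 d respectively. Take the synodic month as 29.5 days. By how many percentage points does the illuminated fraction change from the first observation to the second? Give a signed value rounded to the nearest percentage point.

-58 pp

θ₁ = 360° × 18/29.5 = 219.7°, f₁ = (1 − cos θ₁)/2 = 0.885.
θ₂ = 360° × 24/29.5 = 292.9°, f₂ = (1 − cos θ₂)/2 = 0.306.
Change = f₂ − f₁ = -0.579 → -58 percentage points.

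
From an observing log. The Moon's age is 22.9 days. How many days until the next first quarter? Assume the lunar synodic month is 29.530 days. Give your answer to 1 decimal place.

First quarter occurs at elongation 90°, i.e. at age 29.530 × 90/360 = 7.383 d.
Already past this cycle's first quarter; the next is at 7.383 + 29.530 = 36.913 d, so 36.913 − 22.9 = 14.013 days.

14.0 days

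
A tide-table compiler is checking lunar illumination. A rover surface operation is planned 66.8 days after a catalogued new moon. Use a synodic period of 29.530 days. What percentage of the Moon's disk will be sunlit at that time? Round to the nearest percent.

54%

66.8 d spans 2 complete synodic months (2 × 29.530 = 59.06 d) plus 7.74 d.
Elongation θ = 360° × 7.74/29.530 ≈ 94.4°.
cos 94.4° = (-0.076), so f = (1 − (-0.076))/2 = 0.538, so 54%.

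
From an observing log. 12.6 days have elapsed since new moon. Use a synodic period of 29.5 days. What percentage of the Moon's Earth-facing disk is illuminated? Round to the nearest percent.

95%

The Moon has covered 12.6/29.5 of its cycle, so θ ≈ 360° × 12.6/29.5 = 153.8°.
With cos θ = (-0.897), the lit fraction is (1 − (-0.897))/2 ≈ 0.948, so 95%.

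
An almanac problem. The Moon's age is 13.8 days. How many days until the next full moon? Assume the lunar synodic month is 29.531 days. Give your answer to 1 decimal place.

1.0 days

Full moon occurs at elongation 180°, i.e. at age 29.531 × 180/360 = 14.765 d.
So 0.965 days remain (14.765 − 13.8).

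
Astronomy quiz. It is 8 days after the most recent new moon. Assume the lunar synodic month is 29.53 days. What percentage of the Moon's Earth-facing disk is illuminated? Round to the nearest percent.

57%

The Moon has covered 8/29.53 of its cycle, so θ ≈ 360° × 8/29.53 = 97.5°.
Illuminated fraction = (1 − cos 97.5°)/2 = (1 − (-0.131))/2 ≈ 0.566, so 57%.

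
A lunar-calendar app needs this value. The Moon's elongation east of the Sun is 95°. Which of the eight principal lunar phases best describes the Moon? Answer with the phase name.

95° lies in the first quarter sector of the 8-phase cycle.

first quarter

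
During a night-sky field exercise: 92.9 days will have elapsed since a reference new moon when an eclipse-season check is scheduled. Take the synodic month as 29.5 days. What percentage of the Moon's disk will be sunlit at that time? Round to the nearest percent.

20%

Reduce mod P: 92.9 − 3×29.5 = 4.40 d into the current lunation.
Phase angle: θ = 360°·(4.40 d)/(29.5 d) = 53.7°.
With cos θ = 0.592, the lit fraction is (1 − 0.592)/2 ≈ 0.204, so 20%.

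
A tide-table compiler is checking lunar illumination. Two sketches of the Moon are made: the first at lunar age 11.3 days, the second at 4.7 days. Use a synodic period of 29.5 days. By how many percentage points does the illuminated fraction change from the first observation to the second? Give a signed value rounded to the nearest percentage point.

-64 pp

First observation: θ = 360°·11.3/29.5 = 137.9°, so f = 0.871.
Second observation: θ = 57.4°, f = 0.230.
Δf = 0.230 − 0.871 = -0.641, i.e. -64 pp.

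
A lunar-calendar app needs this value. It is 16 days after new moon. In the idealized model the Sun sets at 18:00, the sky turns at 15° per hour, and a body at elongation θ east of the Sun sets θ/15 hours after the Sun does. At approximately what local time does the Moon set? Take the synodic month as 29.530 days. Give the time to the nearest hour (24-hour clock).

07:00

Elongation θ = 360° × 16/29.530 ≈ 195.1°.
At 15° of sky rotation per hour, 195.1° corresponds to a 13.00 h lag.
18:00 + 13.00 h ≈ 07:00 → 07:00 to the nearest hour.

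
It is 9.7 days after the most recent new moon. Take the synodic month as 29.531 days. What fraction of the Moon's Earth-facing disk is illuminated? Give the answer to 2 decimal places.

0.74

Phase angle: θ = 360°·(9.7 d)/(29.531 d) = 118.2°.
Illuminated fraction = (1 − cos 118.2°)/2 = (1 − (-0.473))/2 ≈ 0.737.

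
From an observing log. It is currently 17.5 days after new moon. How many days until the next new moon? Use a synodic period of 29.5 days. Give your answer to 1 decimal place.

12.0 days

The next new moon completes the synodic month: 29.5 − 17.5 = 12.000 days.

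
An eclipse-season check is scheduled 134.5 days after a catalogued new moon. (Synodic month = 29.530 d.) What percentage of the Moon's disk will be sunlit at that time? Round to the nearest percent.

97%

Reduce mod P: 134.5 − 4×29.530 = 16.38 d into the current lunation.
Phase angle: θ = 360°·(16.38 d)/(29.530 d) = 199.7°.
Illuminated fraction = (1 − cos 199.7°)/2 = (1 − (-0.942))/2 ≈ 0.971, so 97%.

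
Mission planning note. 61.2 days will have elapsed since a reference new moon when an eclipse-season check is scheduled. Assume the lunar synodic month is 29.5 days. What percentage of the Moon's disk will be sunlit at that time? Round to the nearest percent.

Reduce mod P: 61.2 − 2×29.5 = 2.20 d into the current lunation.
Elongation θ = 360° × 2.20/29.5 ≈ 26.8°.
Illuminated fraction = (1 − cos 26.8°)/2 = (1 − 0.892)/2 ≈ 0.054, so 5%.

5%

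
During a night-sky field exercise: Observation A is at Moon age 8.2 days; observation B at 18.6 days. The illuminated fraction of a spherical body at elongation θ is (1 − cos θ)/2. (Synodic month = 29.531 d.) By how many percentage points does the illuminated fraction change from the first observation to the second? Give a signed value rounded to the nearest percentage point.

θ₁ = 360° × 8.2/29.531 = 100.0°, f₁ = (1 − cos θ₁)/2 = 0.587.
θ₂ = 360° × 18.6/29.531 = 226.7°, f₂ = (1 − cos θ₂)/2 = 0.843.
Change = f₂ − f₁ = +0.256 → +26 percentage points.

+26 pp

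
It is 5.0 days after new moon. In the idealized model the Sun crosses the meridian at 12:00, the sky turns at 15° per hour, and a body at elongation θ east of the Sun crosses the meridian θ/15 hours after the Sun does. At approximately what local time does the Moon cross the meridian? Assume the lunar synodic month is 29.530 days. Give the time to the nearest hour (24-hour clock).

Phase angle: θ = 360°·(5.0 d)/(29.530 d) = 61.0°.
At 15° of sky rotation per hour, 61.0° corresponds to a 4.06 h lag.
12:00 + 4.06 h ≈ 16:04 → 16:00 to the nearest hour.

16:00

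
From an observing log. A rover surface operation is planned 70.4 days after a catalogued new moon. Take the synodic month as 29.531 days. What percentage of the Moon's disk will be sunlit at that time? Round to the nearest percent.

Reduce mod P: 70.4 − 2×29.531 = 11.34 d into the current lunation.
Phase angle: θ = 360°·(11.34 d)/(29.531 d) = 138.2°.
cos 138.2° = (-0.746), so f = (1 − (-0.746))/2 = 0.873, so 87%.

87%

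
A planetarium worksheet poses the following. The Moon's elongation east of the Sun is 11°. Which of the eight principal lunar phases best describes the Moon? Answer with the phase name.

The new moon sector spans roughly -22°–22°; 11° falls inside it.

new moon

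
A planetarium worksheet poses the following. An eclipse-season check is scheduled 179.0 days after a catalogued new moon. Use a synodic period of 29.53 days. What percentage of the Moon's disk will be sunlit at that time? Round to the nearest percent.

4%

179.0 d spans 6 complete synodic months (6 × 29.53 = 177.18 d) plus 1.82 d.
Phase angle: θ = 360°·(1.82 d)/(29.53 d) = 22.2°.
cos 22.2° = 0.926, so f = (1 − 0.926)/2 = 0.037, so 4%.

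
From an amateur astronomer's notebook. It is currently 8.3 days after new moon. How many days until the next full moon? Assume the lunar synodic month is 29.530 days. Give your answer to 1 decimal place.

Full moon occurs at elongation 180°, i.e. at age 29.530 × 180/360 = 14.765 d.
So 6.465 days remain (14.765 − 8.3).

6.5 days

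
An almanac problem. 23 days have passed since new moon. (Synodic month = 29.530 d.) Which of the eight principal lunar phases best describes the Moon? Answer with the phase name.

θ ≈ 360° × 23/29.530 = 280°, which falls in the last quarter sector.

last quarter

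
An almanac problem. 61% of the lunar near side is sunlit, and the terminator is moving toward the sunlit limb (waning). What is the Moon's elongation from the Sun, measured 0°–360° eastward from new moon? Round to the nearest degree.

Invert f = (1 − cos θ)/2 to get cos θ = 1 − 2(0.61) = -0.220, hence θ₀ = arccos -0.220 = 102.7°.
Since the Moon is past full (waning), take the reflex angle: θ = 360° − 102.7° = 257.3°.

257°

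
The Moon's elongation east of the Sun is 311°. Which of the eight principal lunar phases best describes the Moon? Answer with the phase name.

The waning crescent sector spans roughly 292°–338°; 311° falls inside it.

waning crescent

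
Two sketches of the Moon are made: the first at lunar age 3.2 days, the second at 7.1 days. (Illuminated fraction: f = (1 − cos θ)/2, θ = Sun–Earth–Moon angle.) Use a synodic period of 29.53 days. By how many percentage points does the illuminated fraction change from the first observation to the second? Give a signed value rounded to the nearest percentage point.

+36 pp

First observation: θ = 360°·3.2/29.53 = 39.0°, so f = 0.111.
Second observation: θ = 86.6°, f = 0.470.
Δf = 0.470 − 0.111 = +0.358, i.e. +36 pp.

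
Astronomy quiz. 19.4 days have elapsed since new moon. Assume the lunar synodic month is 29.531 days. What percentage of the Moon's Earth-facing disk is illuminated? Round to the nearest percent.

78%

Phase angle: θ = 360°·(19.4 d)/(29.531 d) = 236.5°.
cos 236.5° = (-0.552), so f = (1 − (-0.552))/2 = 0.776, so 78%.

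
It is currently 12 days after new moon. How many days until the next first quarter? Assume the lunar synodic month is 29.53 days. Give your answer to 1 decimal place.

First quarter occurs at elongation 90°, i.e. at age 29.53 × 90/360 = 7.383 d.
Already past this cycle's first quarter; the next is at 7.383 + 29.53 = 36.913 d, so 36.913 − 12 = 24.913 days.

24.9 days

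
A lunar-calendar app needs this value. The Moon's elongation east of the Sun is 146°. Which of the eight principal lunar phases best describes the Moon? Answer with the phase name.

waxing gibbous

The waxing gibbous sector spans roughly 112°–158°; 146° falls inside it.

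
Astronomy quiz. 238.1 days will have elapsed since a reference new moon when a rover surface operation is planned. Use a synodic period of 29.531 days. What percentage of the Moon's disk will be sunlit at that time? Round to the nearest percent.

4%

238.1 d spans 8 complete synodic months (8 × 29.531 = 236.25 d) plus 1.85 d.
The Moon has covered 1.85/29.531 of its cycle, so θ ≈ 360° × 1.85/29.531 = 22.6°.
With cos θ = 0.923, the lit fraction is (1 − 0.923)/2 ≈ 0.038, so 4%.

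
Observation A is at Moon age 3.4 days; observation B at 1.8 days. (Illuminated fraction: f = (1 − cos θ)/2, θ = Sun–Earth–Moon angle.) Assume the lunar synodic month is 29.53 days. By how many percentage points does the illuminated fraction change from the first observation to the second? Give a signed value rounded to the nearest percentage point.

-9 percentage points

θ₁ = 360° × 3.4/29.53 = 41.4°, f₁ = (1 − cos θ₁)/2 = 0.125.
θ₂ = 360° × 1.8/29.53 = 21.9°, f₂ = (1 − cos θ₂)/2 = 0.036.
Change = f₂ − f₁ = -0.089 → -9 percentage points.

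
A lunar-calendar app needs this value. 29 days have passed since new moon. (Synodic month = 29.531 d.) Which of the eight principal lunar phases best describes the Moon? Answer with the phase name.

θ ≈ 360° × 29/29.531 = 354°, which falls in the new moon sector.

new moon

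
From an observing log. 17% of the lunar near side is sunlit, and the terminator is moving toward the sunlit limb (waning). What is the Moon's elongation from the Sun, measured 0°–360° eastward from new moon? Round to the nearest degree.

Invert f = (1 − cos θ)/2 to get cos θ = 1 − 2(0.17) = 0.660, hence θ₀ = arccos 0.660 = 48.7°.
Waning ⇒ past full, so θ = 360° − 48.7° = 311.3°.

311°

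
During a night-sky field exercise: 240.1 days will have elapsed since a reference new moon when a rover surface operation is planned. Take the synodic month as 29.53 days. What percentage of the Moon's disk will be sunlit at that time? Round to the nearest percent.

240.1 d spans 8 complete synodic months (8 × 29.53 = 236.24 d) plus 3.86 d.
Elongation θ = 360° × 3.86/29.53 ≈ 47.1°.
Illuminated fraction = (1 − cos 47.1°)/2 = (1 − 0.681)/2 ≈ 0.159, so 16%.

16%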